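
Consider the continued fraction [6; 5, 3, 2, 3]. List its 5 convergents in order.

6/1, 31/5, 99/16, 229/37, 786/127

Using the convergent recurrence p_i = a_i*p_{i-1} + p_{i-2}, q_i = a_i*q_{i-1} + q_{i-2} with p_{-2}=0, p_{-1}=1, q_{-2}=1, q_{-1}=0:
  i=0: a_0=6, p_0 = 6*1 + 0 = 6, q_0 = 6*0 + 1 = 1.
  i=1: a_1=5, p_1 = 5*6 + 1 = 31, q_1 = 5*1 + 0 = 5.
  i=2: a_2=3, p_2 = 3*31 + 6 = 99, q_2 = 3*5 + 1 = 16.
  i=3: a_3=2, p_3 = 2*99 + 31 = 229, q_3 = 2*16 + 5 = 37.
  i=4: a_4=3, p_4 = 3*229 + 99 = 786, q_4 = 3*37 + 16 = 127.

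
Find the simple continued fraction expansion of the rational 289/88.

[3; 3, 1, 1, 12]

Run the Euclidean algorithm on 289 and 88; the successive quotients are the partial quotients a_0, a_1, ... (each step inverts the fractional part left over by the previous one):
  289 = 3*88 + 25, so a_0 = 3.
  88 = 3*25 + 13, so a_1 = 3.
  25 = 1*13 + 12, so a_2 = 1.
  13 = 1*12 + 1, so a_3 = 1.
  12 = 12*1 + 0, so a_4 = 12.
The remainder reaches 0 after 5 divisions, so the expansion has 5 partial quotients, read off in order.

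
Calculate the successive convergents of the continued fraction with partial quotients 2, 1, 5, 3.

Using the convergent recurrence p_i = a_i*p_{i-1} + p_{i-2}, q_i = a_i*q_{i-1} + q_{i-2} with p_{-2}=0, p_{-1}=1, q_{-2}=1, q_{-1}=0:
  i=0: a_0=2, p_0 = 2*1 + 0 = 2, q_0 = 2*0 + 1 = 1.
  i=1: a_1=1, p_1 = 1*2 + 1 = 3, q_1 = 1*1 + 0 = 1.
  i=2: a_2=5, p_2 = 5*3 + 2 = 17, q_2 = 5*1 + 1 = 6.
  i=3: a_3=3, p_3 = 3*17 + 3 = 54, q_3 = 3*6 + 1 = 19.

2/1, 3/1, 17/6, 54/19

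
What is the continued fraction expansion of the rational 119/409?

[0; 3, 2, 3, 2, 7]

Run the Euclidean algorithm on 119 and 409; the successive quotients are the partial quotients a_0, a_1, ... (each step inverts the fractional part left over by the previous one):
  119 = 0*409 + 119, so a_0 = 0.
  409 = 3*119 + 52, so a_1 = 3.
  119 = 2*52 + 15, so a_2 = 2.
  52 = 3*15 + 7, so a_3 = 3.
  15 = 2*7 + 1, so a_4 = 2.
  7 = 7*1 + 0, so a_5 = 7.
The remainder reaches 0 after 6 divisions, so the expansion has 6 partial quotients, read off in order.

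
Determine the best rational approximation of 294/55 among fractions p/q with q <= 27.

Expand x = 294/55 as a continued fraction with the Euclidean algorithm:
  294 = 5*55 + 19, so a_0 = 5.
  55 = 2*19 + 17, so a_1 = 2.
  19 = 1*17 + 2, so a_2 = 1.
  17 = 8*2 + 1, so a_3 = 8.
  2 = 2*1 + 0, so a_4 = 2.
so x = [5; 2, 1, 8, 2].
Convergents (p_i = a_i*p_{i-1} + p_{i-2}, q_i = a_i*q_{i-1} + q_{i-2} with p_{-2}=0, p_{-1}=1, q_{-2}=1, q_{-1}=0), until the denominator exceeds 27:
  i=0: a_0=5, p_0 = 5*1 + 0 = 5, q_0 = 5*0 + 1 = 1.
  i=1: a_1=2, p_1 = 2*5 + 1 = 11, q_1 = 2*1 + 0 = 2.
  i=2: a_2=1, p_2 = 1*11 + 5 = 16, q_2 = 1*2 + 1 = 3.
  i=3: a_3=8, p_3 = 8*16 + 11 = 139, q_3 = 8*3 + 2 = 26.
  i=4: a_4=2, p_4 = 2*139 + 16 = 294, q_4 = 2*26 + 3 = 55.
q_4 = 55 > 27, so the last convergent with denominator <= 27 is p_3/q_3 = 139/26.
The closest fraction with denominator <= 27 is either p_3/q_3 or the intermediate fraction (k*p_3 + p_2)/(k*q_3 + q_2) with the largest k >= 1 whose denominator stays <= 27; these approach x as k grows, and every other convergent or intermediate fraction in range is farther away.
Largest k: floor((27 - q_2)/q_3) = floor((27 - 3)/26) = 0.
Since k = 0, no intermediate fraction beyond p_3/q_3 has denominator <= 27, so the convergent 139/26 is the closest (its error is |294*26 - 139*55|/(55*26) = 1/1430).

139/26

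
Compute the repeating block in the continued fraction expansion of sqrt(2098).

Write x_i = (sqrt(2098) + m_i)/d_i with (m_0, d_0) = (0, 1). a_0 = floor(sqrt(2098)) = 45, since 45^2 = 2025 <= 2098 < 2116 = 46^2.
Iterate m_{i+1} = d_i*a_i - m_i, d_{i+1} = (2098 - m_{i+1}^2)/d_i, a_{i+1} = floor((a_0 + m_{i+1})/d_{i+1}):
  m_1 = 1*45 - 0 = 45, d_1 = (2098 - 45^2)/1 = 73/1 = 73, a_1 = floor((45 + 45)/73) = 1.
  m_2 = 73*1 - 45 = 28, d_2 = (2098 - 28^2)/73 = 1314/73 = 18, a_2 = floor((45 + 28)/18) = 4.
  m_3 = 18*4 - 28 = 44, d_3 = (2098 - 44^2)/18 = 162/18 = 9, a_3 = floor((45 + 44)/9) = 9.
  m_4 = 9*9 - 44 = 37, d_4 = (2098 - 37^2)/9 = 729/9 = 81, a_4 = floor((45 + 37)/81) = 1.
  m_5 = 81*1 - 37 = 44, d_5 = (2098 - 44^2)/81 = 162/81 = 2, a_5 = floor((45 + 44)/2) = 44.
  m_6 = 2*44 - 44 = 44, d_6 = (2098 - 44^2)/2 = 162/2 = 81, a_6 = floor((45 + 44)/81) = 1.
  m_7 = 81*1 - 44 = 37, d_7 = (2098 - 37^2)/81 = 729/81 = 9, a_7 = floor((45 + 37)/9) = 9.
  m_8 = 9*9 - 37 = 44, d_8 = (2098 - 44^2)/9 = 162/9 = 18, a_8 = floor((45 + 44)/18) = 4.
  m_9 = 18*4 - 44 = 28, d_9 = (2098 - 28^2)/18 = 1314/18 = 73, a_9 = floor((45 + 28)/73) = 1.
  m_10 = 73*1 - 28 = 45, d_10 = (2098 - 45^2)/73 = 73/73 = 1, a_10 = floor((45 + 45)/1) = 90.
  m_11 = 1*90 - 45 = 45, d_11 = (2098 - 45^2)/1 = 73/1 = 73: (m_11, d_11) = (m_1, d_1) = (45, 73), so from here the quotients repeat a_1, ..., a_10; the period length is 10.
Hence the expansion of sqrt(2098) is a_0 = 45 followed by the repeating block 1, 4, 9, 1, 44, 1, 9, 4, 1, 90 (period 10).

[45; (1, 4, 9, 1, 44, 1, 9, 4, 1, 90)]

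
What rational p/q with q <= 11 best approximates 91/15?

Expand x = 91/15 as a continued fraction with the Euclidean algorithm:
  91 = 6*15 + 1, so a_0 = 6.
  15 = 15*1 + 0, so a_1 = 15.
so x = [6; 15].
Convergents (p_i = a_i*p_{i-1} + p_{i-2}, q_i = a_i*q_{i-1} + q_{i-2} with p_{-2}=0, p_{-1}=1, q_{-2}=1, q_{-1}=0), until the denominator exceeds 11:
  i=0: a_0=6, p_0 = 6*1 + 0 = 6, q_0 = 6*0 + 1 = 1.
  i=1: a_1=15, p_1 = 15*6 + 1 = 91, q_1 = 15*1 + 0 = 15.
q_1 = 15 > 11, so the last convergent with denominator <= 11 is p_0/q_0 = 6/1.
The closest fraction with denominator <= 11 is either p_0/q_0 or the intermediate fraction (k*p_0 + p_{-1})/(k*q_0 + q_{-1}) with the largest k >= 1 whose denominator stays <= 11; these approach x as k grows, and every other convergent or intermediate fraction in range is farther away.
Largest k: floor((11 - q_{-1})/q_0) = floor((11 - 0)/1) = 11 (using the seeds p_{-1} = 1, q_{-1} = 0).
That gives (11*6 + 1)/(11*1 + 0) = 67/11.
Compare the errors: |x - 6/1| = |91*1 - 6*15|/(15*1) = 1/15, and |x - 67/11| = |91*11 - 67*15|/(15*11) = 4/165.
Cross-multiplying, 4*15 = 60 < 165 = 1*165, so 4/165 is smaller: the intermediate fraction 67/11 is closer to x than 6/1.

67/11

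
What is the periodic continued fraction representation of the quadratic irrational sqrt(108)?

Write x_i = (sqrt(108) + m_i)/d_i with (m_0, d_0) = (0, 1). a_0 = floor(sqrt(108)) = 10, since 10^2 = 100 <= 108 < 121 = 11^2.
Iterate m_{i+1} = d_i*a_i - m_i, d_{i+1} = (108 - m_{i+1}^2)/d_i, a_{i+1} = floor((a_0 + m_{i+1})/d_{i+1}):
  m_1 = 1*10 - 0 = 10, d_1 = (108 - 10^2)/1 = 8/1 = 8, a_1 = floor((10 + 10)/8) = 2.
  m_2 = 8*2 - 10 = 6, d_2 = (108 - 6^2)/8 = 72/8 = 9, a_2 = floor((10 + 6)/9) = 1.
  m_3 = 9*1 - 6 = 3, d_3 = (108 - 3^2)/9 = 99/9 = 11, a_3 = floor((10 + 3)/11) = 1.
  m_4 = 11*1 - 3 = 8, d_4 = (108 - 8^2)/11 = 44/11 = 4, a_4 = floor((10 + 8)/4) = 4.
  m_5 = 4*4 - 8 = 8, d_5 = (108 - 8^2)/4 = 44/4 = 11, a_5 = floor((10 + 8)/11) = 1.
  m_6 = 11*1 - 8 = 3, d_6 = (108 - 3^2)/11 = 99/11 = 9, a_6 = floor((10 + 3)/9) = 1.
  m_7 = 9*1 - 3 = 6, d_7 = (108 - 6^2)/9 = 72/9 = 8, a_7 = floor((10 + 6)/8) = 2.
  m_8 = 8*2 - 6 = 10, d_8 = (108 - 10^2)/8 = 8/8 = 1, a_8 = floor((10 + 10)/1) = 20.
  m_9 = 1*20 - 10 = 10, d_9 = (108 - 10^2)/1 = 8/1 = 8: (m_9, d_9) = (m_1, d_1) = (10, 8), so from here the quotients repeat a_1, ..., a_8; the period length is 8.
Hence the expansion of sqrt(108) is a_0 = 10 followed by the repeating block 2, 1, 1, 4, 1, 1, 2, 20 (period 8).

[10; (2, 1, 1, 4, 1, 1, 2, 20)]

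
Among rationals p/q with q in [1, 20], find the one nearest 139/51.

30/11

Expand x = 139/51 as a continued fraction with the Euclidean algorithm:
  139 = 2*51 + 37, so a_0 = 2.
  51 = 1*37 + 14, so a_1 = 1.
  37 = 2*14 + 9, so a_2 = 2.
  14 = 1*9 + 5, so a_3 = 1.
  9 = 1*5 + 4, so a_4 = 1.
  5 = 1*4 + 1, so a_5 = 1.
  4 = 4*1 + 0, so a_6 = 4.
so x = [2; 1, 2, 1, 1, 1, 4].
Convergents (p_i = a_i*p_{i-1} + p_{i-2}, q_i = a_i*q_{i-1} + q_{i-2} with p_{-2}=0, p_{-1}=1, q_{-2}=1, q_{-1}=0), until the denominator exceeds 20:
  i=0: a_0=2, p_0 = 2*1 + 0 = 2, q_0 = 2*0 + 1 = 1.
  i=1: a_1=1, p_1 = 1*2 + 1 = 3, q_1 = 1*1 + 0 = 1.
  i=2: a_2=2, p_2 = 2*3 + 2 = 8, q_2 = 2*1 + 1 = 3.
  i=3: a_3=1, p_3 = 1*8 + 3 = 11, q_3 = 1*3 + 1 = 4.
  i=4: a_4=1, p_4 = 1*11 + 8 = 19, q_4 = 1*4 + 3 = 7.
  i=5: a_5=1, p_5 = 1*19 + 11 = 30, q_5 = 1*7 + 4 = 11.
  i=6: a_6=4, p_6 = 4*30 + 19 = 139, q_6 = 4*11 + 7 = 51.
q_6 = 51 > 20, so the last convergent with denominator <= 20 is p_5/q_5 = 30/11.
The closest fraction with denominator <= 20 is either p_5/q_5 or the intermediate fraction (k*p_5 + p_4)/(k*q_5 + q_4) with the largest k >= 1 whose denominator stays <= 20; these approach x as k grows, and every other convergent or intermediate fraction in range is farther away.
Largest k: floor((20 - q_4)/q_5) = floor((20 - 7)/11) = 1.
That gives (1*30 + 19)/(1*11 + 7) = 49/18.
Compare the errors: |x - 30/11| = |139*11 - 30*51|/(51*11) = 1/561, and |x - 49/18| = |139*18 - 49*51|/(51*18) = 3/918.
Cross-multiplying, 1*918 = 918 < 1683 = 3*561, so 1/561 is smaller: the convergent 30/11 is closer to x than 49/18.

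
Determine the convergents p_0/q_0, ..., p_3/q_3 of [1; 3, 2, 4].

Using the convergent recurrence p_i = a_i*p_{i-1} + p_{i-2}, q_i = a_i*q_{i-1} + q_{i-2} with p_{-2}=0, p_{-1}=1, q_{-2}=1, q_{-1}=0:
  i=0: a_0=1, p_0 = 1*1 + 0 = 1, q_0 = 1*0 + 1 = 1.
  i=1: a_1=3, p_1 = 3*1 + 1 = 4, q_1 = 3*1 + 0 = 3.
  i=2: a_2=2, p_2 = 2*4 + 1 = 9, q_2 = 2*3 + 1 = 7.
  i=3: a_3=4, p_3 = 4*9 + 4 = 40, q_3 = 4*7 + 3 = 31.

1/1, 4/3, 9/7, 40/31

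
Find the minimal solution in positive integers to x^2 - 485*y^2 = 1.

First expand sqrt(485) as a continued fraction. With x_i = (sqrt(485) + m_i)/d_i and (m_0, d_0) = (0, 1): a_0 = floor(sqrt(485)) = 22, since 22^2 = 484 <= 485 < 529 = 23^2.
Iterate m_{i+1} = d_i*a_i - m_i, d_{i+1} = (485 - m_{i+1}^2)/d_i, a_{i+1} = floor((a_0 + m_{i+1})/d_{i+1}):
  m_1 = 1*22 - 0 = 22, d_1 = (485 - 22^2)/1 = 1/1 = 1, a_1 = floor((22 + 22)/1) = 44.
  m_2 = 1*44 - 22 = 22, d_2 = (485 - 22^2)/1 = 1/1 = 1: (m_2, d_2) = (m_1, d_1) = (22, 1), so from here the quotient a_1 repeats; the period length is 1.
So sqrt(485) = [22; (44)] with period length k = 1.
k is odd, so (p_{k-1}, q_{k-1}) only solves x^2 - 485y^2 = -1 and the fundamental solution of x^2 - 485y^2 = 1 is (p_{2k-1}, q_{2k-1}) = (p_1, q_1); compute convergents through index 1, running through the period twice.
Convergents (p_i = a_i*p_{i-1} + p_{i-2}, q_i = a_i*q_{i-1} + q_{i-2} with p_{-2}=0, p_{-1}=1, q_{-2}=1, q_{-1}=0):
  i=0: a_0=22, p_0 = 22*1 + 0 = 22, q_0 = 22*0 + 1 = 1.
  i=1: a_1=44, p_1 = 44*22 + 1 = 969, q_1 = 44*1 + 0 = 44.
Indeed p_0^2 - 485*q_0^2 = 484 - 485 = -1, not +1.
Check: 969^2 - 485*44^2 = 938961 - 938960 = 1, so (x, y) = (969, 44) solves the equation, and by the theorem it is the least positive solution.

(x, y) = (969, 44)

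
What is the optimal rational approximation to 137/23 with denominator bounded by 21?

125/21

Expand x = 137/23 as a continued fraction with the Euclidean algorithm:
  137 = 5*23 + 22, so a_0 = 5.
  23 = 1*22 + 1, so a_1 = 1.
  22 = 22*1 + 0, so a_2 = 22.
so x = [5; 1, 22].
Convergents (p_i = a_i*p_{i-1} + p_{i-2}, q_i = a_i*q_{i-1} + q_{i-2} with p_{-2}=0, p_{-1}=1, q_{-2}=1, q_{-1}=0), until the denominator exceeds 21:
  i=0: a_0=5, p_0 = 5*1 + 0 = 5, q_0 = 5*0 + 1 = 1.
  i=1: a_1=1, p_1 = 1*5 + 1 = 6, q_1 = 1*1 + 0 = 1.
  i=2: a_2=22, p_2 = 22*6 + 5 = 137, q_2 = 22*1 + 1 = 23.
q_2 = 23 > 21, so the last convergent with denominator <= 21 is p_1/q_1 = 6/1.
The closest fraction with denominator <= 21 is either p_1/q_1 or the intermediate fraction (k*p_1 + p_0)/(k*q_1 + q_0) with the largest k >= 1 whose denominator stays <= 21; these approach x as k grows, and every other convergent or intermediate fraction in range is farther away.
Largest k: floor((21 - q_0)/q_1) = floor((21 - 1)/1) = 20.
That gives (20*6 + 5)/(20*1 + 1) = 125/21.
Compare the errors: |x - 6/1| = |137*1 - 6*23|/(23*1) = 1/23, and |x - 125/21| = |137*21 - 125*23|/(23*21) = 2/483.
Cross-multiplying, 2*23 = 46 < 483 = 1*483, so 2/483 is smaller: the intermediate fraction 125/21 is closer to x than 6/1.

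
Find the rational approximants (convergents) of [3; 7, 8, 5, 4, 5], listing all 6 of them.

Using the convergent recurrence p_i = a_i*p_{i-1} + p_{i-2}, q_i = a_i*q_{i-1} + q_{i-2} with p_{-2}=0, p_{-1}=1, q_{-2}=1, q_{-1}=0:
  i=0: a_0=3, p_0 = 3*1 + 0 = 3, q_0 = 3*0 + 1 = 1.
  i=1: a_1=7, p_1 = 7*3 + 1 = 22, q_1 = 7*1 + 0 = 7.
  i=2: a_2=8, p_2 = 8*22 + 3 = 179, q_2 = 8*7 + 1 = 57.
  i=3: a_3=5, p_3 = 5*179 + 22 = 917, q_3 = 5*57 + 7 = 292.
  i=4: a_4=4, p_4 = 4*917 + 179 = 3847, q_4 = 4*292 + 57 = 1225.
  i=5: a_5=5, p_5 = 5*3847 + 917 = 20152, q_5 = 5*1225 + 292 = 6417.

3/1, 22/7, 179/57, 917/292, 3847/1225, 20152/6417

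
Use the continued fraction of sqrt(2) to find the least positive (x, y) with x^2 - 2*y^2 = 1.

First expand sqrt(2) as a continued fraction. With x_i = (sqrt(2) + m_i)/d_i and (m_0, d_0) = (0, 1): a_0 = floor(sqrt(2)) = 1, since 1^2 = 1 <= 2 < 4 = 2^2.
Iterate m_{i+1} = d_i*a_i - m_i, d_{i+1} = (2 - m_{i+1}^2)/d_i, a_{i+1} = floor((a_0 + m_{i+1})/d_{i+1}):
  m_1 = 1*1 - 0 = 1, d_1 = (2 - 1^2)/1 = 1/1 = 1, a_1 = floor((1 + 1)/1) = 2.
  m_2 = 1*2 - 1 = 1, d_2 = (2 - 1^2)/1 = 1/1 = 1: (m_2, d_2) = (m_1, d_1) = (1, 1), so from here the quotient a_1 repeats; the period length is 1.
So sqrt(2) = [1; (2)] with period length k = 1.
k is odd, so (p_{k-1}, q_{k-1}) only solves x^2 - 2y^2 = -1 and the fundamental solution of x^2 - 2y^2 = 1 is (p_{2k-1}, q_{2k-1}) = (p_1, q_1); compute convergents through index 1, running through the period twice.
Convergents (p_i = a_i*p_{i-1} + p_{i-2}, q_i = a_i*q_{i-1} + q_{i-2} with p_{-2}=0, p_{-1}=1, q_{-2}=1, q_{-1}=0):
  i=0: a_0=1, p_0 = 1*1 + 0 = 1, q_0 = 1*0 + 1 = 1.
  i=1: a_1=2, p_1 = 2*1 + 1 = 3, q_1 = 2*1 + 0 = 2.
Indeed p_0^2 - 2*q_0^2 = 1 - 2 = -1, not +1.
Check: 3^2 - 2*2^2 = 9 - 8 = 1, so (x, y) = (3, 2) solves the equation, and by the theorem it is the least positive solution.

(x, y) = (3, 2)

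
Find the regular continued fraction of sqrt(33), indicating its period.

Write x_i = (sqrt(33) + m_i)/d_i with (m_0, d_0) = (0, 1). a_0 = floor(sqrt(33)) = 5, since 5^2 = 25 <= 33 < 36 = 6^2.
Iterate m_{i+1} = d_i*a_i - m_i, d_{i+1} = (33 - m_{i+1}^2)/d_i, a_{i+1} = floor((a_0 + m_{i+1})/d_{i+1}):
  m_1 = 1*5 - 0 = 5, d_1 = (33 - 5^2)/1 = 8/1 = 8, a_1 = floor((5 + 5)/8) = 1.
  m_2 = 8*1 - 5 = 3, d_2 = (33 - 3^2)/8 = 24/8 = 3, a_2 = floor((5 + 3)/3) = 2.
  m_3 = 3*2 - 3 = 3, d_3 = (33 - 3^2)/3 = 24/3 = 8, a_3 = floor((5 + 3)/8) = 1.
  m_4 = 8*1 - 3 = 5, d_4 = (33 - 5^2)/8 = 8/8 = 1, a_4 = floor((5 + 5)/1) = 10.
  m_5 = 1*10 - 5 = 5, d_5 = (33 - 5^2)/1 = 8/1 = 8: (m_5, d_5) = (m_1, d_1) = (5, 8), so from here the quotients repeat a_1, ..., a_4; the period length is 4.
Hence the expansion of sqrt(33) is a_0 = 5 followed by the repeating block 1, 2, 1, 10 (period 4).

[5; (1, 2, 1, 10)]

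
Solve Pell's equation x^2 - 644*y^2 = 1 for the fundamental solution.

(x, y) = (11775, 464)

First expand sqrt(644) as a continued fraction. With x_i = (sqrt(644) + m_i)/d_i and (m_0, d_0) = (0, 1): a_0 = floor(sqrt(644)) = 25, since 25^2 = 625 <= 644 < 676 = 26^2.
Iterate m_{i+1} = d_i*a_i - m_i, d_{i+1} = (644 - m_{i+1}^2)/d_i, a_{i+1} = floor((a_0 + m_{i+1})/d_{i+1}):
  m_1 = 1*25 - 0 = 25, d_1 = (644 - 25^2)/1 = 19/1 = 19, a_1 = floor((25 + 25)/19) = 2.
  m_2 = 19*2 - 25 = 13, d_2 = (644 - 13^2)/19 = 475/19 = 25, a_2 = floor((25 + 13)/25) = 1.
  m_3 = 25*1 - 13 = 12, d_3 = (644 - 12^2)/25 = 500/25 = 20, a_3 = floor((25 + 12)/20) = 1.
  m_4 = 20*1 - 12 = 8, d_4 = (644 - 8^2)/20 = 580/20 = 29, a_4 = floor((25 + 8)/29) = 1.
  m_5 = 29*1 - 8 = 21, d_5 = (644 - 21^2)/29 = 203/29 = 7, a_5 = floor((25 + 21)/7) = 6.
  m_6 = 7*6 - 21 = 21, d_6 = (644 - 21^2)/7 = 203/7 = 29, a_6 = floor((25 + 21)/29) = 1.
  m_7 = 29*1 - 21 = 8, d_7 = (644 - 8^2)/29 = 580/29 = 20, a_7 = floor((25 + 8)/20) = 1.
  m_8 = 20*1 - 8 = 12, d_8 = (644 - 12^2)/20 = 500/20 = 25, a_8 = floor((25 + 12)/25) = 1.
  m_9 = 25*1 - 12 = 13, d_9 = (644 - 13^2)/25 = 475/25 = 19, a_9 = floor((25 + 13)/19) = 2.
  m_10 = 19*2 - 13 = 25, d_10 = (644 - 25^2)/19 = 19/19 = 1, a_10 = floor((25 + 25)/1) = 50.
  m_11 = 1*50 - 25 = 25, d_11 = (644 - 25^2)/1 = 19/1 = 19: (m_11, d_11) = (m_1, d_1) = (25, 19), so from here the quotients repeat a_1, ..., a_10; the period length is 10.
So sqrt(644) = [25; (2, 1, 1, 1, 6, 1, 1, 1, 2, 50)] with period length k = 10.
k is even, so the fundamental solution of x^2 - 644y^2 = 1 is (p_{k-1}, q_{k-1}) = (p_9, q_9); compute convergents through index 9.
Convergents (p_i = a_i*p_{i-1} + p_{i-2}, q_i = a_i*q_{i-1} + q_{i-2} with p_{-2}=0, p_{-1}=1, q_{-2}=1, q_{-1}=0):
  i=0: a_0=25, p_0 = 25*1 + 0 = 25, q_0 = 25*0 + 1 = 1.
  i=1: a_1=2, p_1 = 2*25 + 1 = 51, q_1 = 2*1 + 0 = 2.
  i=2: a_2=1, p_2 = 1*51 + 25 = 76, q_2 = 1*2 + 1 = 3.
  i=3: a_3=1, p_3 = 1*76 + 51 = 127, q_3 = 1*3 + 2 = 5.
  i=4: a_4=1, p_4 = 1*127 + 76 = 203, q_4 = 1*5 + 3 = 8.
  i=5: a_5=6, p_5 = 6*203 + 127 = 1345, q_5 = 6*8 + 5 = 53.
  i=6: a_6=1, p_6 = 1*1345 + 203 = 1548, q_6 = 1*53 + 8 = 61.
  i=7: a_7=1, p_7 = 1*1548 + 1345 = 2893, q_7 = 1*61 + 53 = 114.
  i=8: a_8=1, p_8 = 1*2893 + 1548 = 4441, q_8 = 1*114 + 61 = 175.
  i=9: a_9=2, p_9 = 2*4441 + 2893 = 11775, q_9 = 2*175 + 114 = 464.
Check: 11775^2 - 644*464^2 = 138650625 - 138650624 = 1, so (x, y) = (11775, 464) solves the equation, and by the theorem it is the least positive solution.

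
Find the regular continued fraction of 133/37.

Run the Euclidean algorithm on 133 and 37; the successive quotients are the partial quotients a_0, a_1, ... (each step inverts the fractional part left over by the previous one):
  133 = 3*37 + 22, so a_0 = 3.
  37 = 1*22 + 15, so a_1 = 1.
  22 = 1*15 + 7, so a_2 = 1.
  15 = 2*7 + 1, so a_3 = 2.
  7 = 7*1 + 0, so a_4 = 7.
The remainder reaches 0 after 5 divisions, so the expansion has 5 partial quotients, read off in order.

[3; 1, 1, 2, 7]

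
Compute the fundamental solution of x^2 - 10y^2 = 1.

(x, y) = (19, 6)

First expand sqrt(10) as a continued fraction. With x_i = (sqrt(10) + m_i)/d_i and (m_0, d_0) = (0, 1): a_0 = floor(sqrt(10)) = 3, since 3^2 = 9 <= 10 < 16 = 4^2.
Iterate m_{i+1} = d_i*a_i - m_i, d_{i+1} = (10 - m_{i+1}^2)/d_i, a_{i+1} = floor((a_0 + m_{i+1})/d_{i+1}):
  m_1 = 1*3 - 0 = 3, d_1 = (10 - 3^2)/1 = 1/1 = 1, a_1 = floor((3 + 3)/1) = 6.
  m_2 = 1*6 - 3 = 3, d_2 = (10 - 3^2)/1 = 1/1 = 1: (m_2, d_2) = (m_1, d_1) = (3, 1), so from here the quotient a_1 repeats; the period length is 1.
So sqrt(10) = [3; (6)] with period length k = 1.
k is odd, so (p_{k-1}, q_{k-1}) only solves x^2 - 10y^2 = -1 and the fundamental solution of x^2 - 10y^2 = 1 is (p_{2k-1}, q_{2k-1}) = (p_1, q_1); compute convergents through index 1, running through the period twice.
Convergents (p_i = a_i*p_{i-1} + p_{i-2}, q_i = a_i*q_{i-1} + q_{i-2} with p_{-2}=0, p_{-1}=1, q_{-2}=1, q_{-1}=0):
  i=0: a_0=3, p_0 = 3*1 + 0 = 3, q_0 = 3*0 + 1 = 1.
  i=1: a_1=6, p_1 = 6*3 + 1 = 19, q_1 = 6*1 + 0 = 6.
Indeed p_0^2 - 10*q_0^2 = 9 - 10 = -1, not +1.
Check: 19^2 - 10*6^2 = 361 - 360 = 1, so (x, y) = (19, 6) solves the equation, and by the theorem it is the least positive solution.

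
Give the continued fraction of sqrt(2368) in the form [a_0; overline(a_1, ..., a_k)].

Write x_i = (sqrt(2368) + m_i)/d_i with (m_0, d_0) = (0, 1). a_0 = floor(sqrt(2368)) = 48, since 48^2 = 2304 <= 2368 < 2401 = 49^2.
Iterate m_{i+1} = d_i*a_i - m_i, d_{i+1} = (2368 - m_{i+1}^2)/d_i, a_{i+1} = floor((a_0 + m_{i+1})/d_{i+1}):
  m_1 = 1*48 - 0 = 48, d_1 = (2368 - 48^2)/1 = 64/1 = 64, a_1 = floor((48 + 48)/64) = 1.
  m_2 = 64*1 - 48 = 16, d_2 = (2368 - 16^2)/64 = 2112/64 = 33, a_2 = floor((48 + 16)/33) = 1.
  m_3 = 33*1 - 16 = 17, d_3 = (2368 - 17^2)/33 = 2079/33 = 63, a_3 = floor((48 + 17)/63) = 1.
  m_4 = 63*1 - 17 = 46, d_4 = (2368 - 46^2)/63 = 252/63 = 4, a_4 = floor((48 + 46)/4) = 23.
  m_5 = 4*23 - 46 = 46, d_5 = (2368 - 46^2)/4 = 252/4 = 63, a_5 = floor((48 + 46)/63) = 1.
  m_6 = 63*1 - 46 = 17, d_6 = (2368 - 17^2)/63 = 2079/63 = 33, a_6 = floor((48 + 17)/33) = 1.
  m_7 = 33*1 - 17 = 16, d_7 = (2368 - 16^2)/33 = 2112/33 = 64, a_7 = floor((48 + 16)/64) = 1.
  m_8 = 64*1 - 16 = 48, d_8 = (2368 - 48^2)/64 = 64/64 = 1, a_8 = floor((48 + 48)/1) = 96.
  m_9 = 1*96 - 48 = 48, d_9 = (2368 - 48^2)/1 = 64/1 = 64: (m_9, d_9) = (m_1, d_1) = (48, 64), so from here the quotients repeat a_1, ..., a_8; the period length is 8.
Hence the expansion of sqrt(2368) is a_0 = 48 followed by the repeating block 1, 1, 1, 23, 1, 1, 1, 96 (period 8).

[48; overline(1, 1, 1, 23, 1, 1, 1, 96)]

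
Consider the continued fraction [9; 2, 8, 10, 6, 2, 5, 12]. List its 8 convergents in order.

9/1, 19/2, 161/17, 1629/172, 9935/1049, 21499/2270, 117430/12399, 1430659/151058

Using the convergent recurrence p_i = a_i*p_{i-1} + p_{i-2}, q_i = a_i*q_{i-1} + q_{i-2} with p_{-2}=0, p_{-1}=1, q_{-2}=1, q_{-1}=0:
  i=0: a_0=9, p_0 = 9*1 + 0 = 9, q_0 = 9*0 + 1 = 1.
  i=1: a_1=2, p_1 = 2*9 + 1 = 19, q_1 = 2*1 + 0 = 2.
  i=2: a_2=8, p_2 = 8*19 + 9 = 161, q_2 = 8*2 + 1 = 17.
  i=3: a_3=10, p_3 = 10*161 + 19 = 1629, q_3 = 10*17 + 2 = 172.
  i=4: a_4=6, p_4 = 6*1629 + 161 = 9935, q_4 = 6*172 + 17 = 1049.
  i=5: a_5=2, p_5 = 2*9935 + 1629 = 21499, q_5 = 2*1049 + 172 = 2270.
  i=6: a_6=5, p_6 = 5*21499 + 9935 = 117430, q_6 = 5*2270 + 1049 = 12399.
  i=7: a_7=12, p_7 = 12*117430 + 21499 = 1430659, q_7 = 12*12399 + 2270 = 151058.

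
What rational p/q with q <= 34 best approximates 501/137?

Expand x = 501/137 as a continued fraction with the Euclidean algorithm:
  501 = 3*137 + 90, so a_0 = 3.
  137 = 1*90 + 47, so a_1 = 1.
  90 = 1*47 + 43, so a_2 = 1.
  47 = 1*43 + 4, so a_3 = 1.
  43 = 10*4 + 3, so a_4 = 10.
  4 = 1*3 + 1, so a_5 = 1.
  3 = 3*1 + 0, so a_6 = 3.
so x = [3; 1, 1, 1, 10, 1, 3].
Convergents (p_i = a_i*p_{i-1} + p_{i-2}, q_i = a_i*q_{i-1} + q_{i-2} with p_{-2}=0, p_{-1}=1, q_{-2}=1, q_{-1}=0), until the denominator exceeds 34:
  i=0: a_0=3, p_0 = 3*1 + 0 = 3, q_0 = 3*0 + 1 = 1.
  i=1: a_1=1, p_1 = 1*3 + 1 = 4, q_1 = 1*1 + 0 = 1.
  i=2: a_2=1, p_2 = 1*4 + 3 = 7, q_2 = 1*1 + 1 = 2.
  i=3: a_3=1, p_3 = 1*7 + 4 = 11, q_3 = 1*2 + 1 = 3.
  i=4: a_4=10, p_4 = 10*11 + 7 = 117, q_4 = 10*3 + 2 = 32.
  i=5: a_5=1, p_5 = 1*117 + 11 = 128, q_5 = 1*32 + 3 = 35.
q_5 = 35 > 34, so the last convergent with denominator <= 34 is p_4/q_4 = 117/32.
The closest fraction with denominator <= 34 is either p_4/q_4 or the intermediate fraction (k*p_4 + p_3)/(k*q_4 + q_3) with the largest k >= 1 whose denominator stays <= 34; these approach x as k grows, and every other convergent or intermediate fraction in range is farther away.
Largest k: floor((34 - q_3)/q_4) = floor((34 - 3)/32) = 0.
Since k = 0, no intermediate fraction beyond p_4/q_4 has denominator <= 34, so the convergent 117/32 is the closest (its error is |501*32 - 117*137|/(137*32) = 3/4384).

117/32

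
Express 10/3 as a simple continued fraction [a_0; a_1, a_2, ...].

Run the Euclidean algorithm on 10 and 3; the successive quotients are the partial quotients a_0, a_1, ... (each step inverts the fractional part left over by the previous one):
  10 = 3*3 + 1, so a_0 = 3.
  3 = 3*1 + 0, so a_1 = 3.
The remainder reaches 0 after 2 divisions, so the expansion has 2 partial quotients, read off in order.

[3; 3]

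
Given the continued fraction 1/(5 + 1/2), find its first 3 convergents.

Using the convergent recurrence p_i = a_i*p_{i-1} + p_{i-2}, q_i = a_i*q_{i-1} + q_{i-2} with p_{-2}=0, p_{-1}=1, q_{-2}=1, q_{-1}=0:
  i=0: a_0=0, p_0 = 0*1 + 0 = 0, q_0 = 0*0 + 1 = 1.
  i=1: a_1=5, p_1 = 5*0 + 1 = 1, q_1 = 5*1 + 0 = 5.
  i=2: a_2=2, p_2 = 2*1 + 0 = 2, q_2 = 2*5 + 1 = 11.

0/1, 1/5, 2/11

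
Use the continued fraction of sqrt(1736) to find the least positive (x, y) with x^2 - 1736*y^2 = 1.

(x, y) = (125, 3)

First expand sqrt(1736) as a continued fraction. With x_i = (sqrt(1736) + m_i)/d_i and (m_0, d_0) = (0, 1): a_0 = floor(sqrt(1736)) = 41, since 41^2 = 1681 <= 1736 < 1764 = 42^2.
Iterate m_{i+1} = d_i*a_i - m_i, d_{i+1} = (1736 - m_{i+1}^2)/d_i, a_{i+1} = floor((a_0 + m_{i+1})/d_{i+1}):
  m_1 = 1*41 - 0 = 41, d_1 = (1736 - 41^2)/1 = 55/1 = 55, a_1 = floor((41 + 41)/55) = 1.
  m_2 = 55*1 - 41 = 14, d_2 = (1736 - 14^2)/55 = 1540/55 = 28, a_2 = floor((41 + 14)/28) = 1.
  m_3 = 28*1 - 14 = 14, d_3 = (1736 - 14^2)/28 = 1540/28 = 55, a_3 = floor((41 + 14)/55) = 1.
  m_4 = 55*1 - 14 = 41, d_4 = (1736 - 41^2)/55 = 55/55 = 1, a_4 = floor((41 + 41)/1) = 82.
  m_5 = 1*82 - 41 = 41, d_5 = (1736 - 41^2)/1 = 55/1 = 55: (m_5, d_5) = (m_1, d_1) = (41, 55), so from here the quotients repeat a_1, ..., a_4; the period length is 4.
So sqrt(1736) = [41; (1, 1, 1, 82)] with period length k = 4.
k is even, so the fundamental solution of x^2 - 1736y^2 = 1 is (p_{k-1}, q_{k-1}) = (p_3, q_3); compute convergents through index 3.
Convergents (p_i = a_i*p_{i-1} + p_{i-2}, q_i = a_i*q_{i-1} + q_{i-2} with p_{-2}=0, p_{-1}=1, q_{-2}=1, q_{-1}=0):
  i=0: a_0=41, p_0 = 41*1 + 0 = 41, q_0 = 41*0 + 1 = 1.
  i=1: a_1=1, p_1 = 1*41 + 1 = 42, q_1 = 1*1 + 0 = 1.
  i=2: a_2=1, p_2 = 1*42 + 41 = 83, q_2 = 1*1 + 1 = 2.
  i=3: a_3=1, p_3 = 1*83 + 42 = 125, q_3 = 1*2 + 1 = 3.
Check: 125^2 - 1736*3^2 = 15625 - 15624 = 1, so (x, y) = (125, 3) solves the equation, and by the theorem it is the least positive solution.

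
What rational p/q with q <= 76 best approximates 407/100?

Expand x = 407/100 as a continued fraction with the Euclidean algorithm:
  407 = 4*100 + 7, so a_0 = 4.
  100 = 14*7 + 2, so a_1 = 14.
  7 = 3*2 + 1, so a_2 = 3.
  2 = 2*1 + 0, so a_3 = 2.
so x = [4; 14, 3, 2].
Convergents (p_i = a_i*p_{i-1} + p_{i-2}, q_i = a_i*q_{i-1} + q_{i-2} with p_{-2}=0, p_{-1}=1, q_{-2}=1, q_{-1}=0), until the denominator exceeds 76:
  i=0: a_0=4, p_0 = 4*1 + 0 = 4, q_0 = 4*0 + 1 = 1.
  i=1: a_1=14, p_1 = 14*4 + 1 = 57, q_1 = 14*1 + 0 = 14.
  i=2: a_2=3, p_2 = 3*57 + 4 = 175, q_2 = 3*14 + 1 = 43.
  i=3: a_3=2, p_3 = 2*175 + 57 = 407, q_3 = 2*43 + 14 = 100.
q_3 = 100 > 76, so the last convergent with denominator <= 76 is p_2/q_2 = 175/43.
The closest fraction with denominator <= 76 is either p_2/q_2 or the intermediate fraction (k*p_2 + p_1)/(k*q_2 + q_1) with the largest k >= 1 whose denominator stays <= 76; these approach x as k grows, and every other convergent or intermediate fraction in range is farther away.
Largest k: floor((76 - q_1)/q_2) = floor((76 - 14)/43) = 1.
That gives (1*175 + 57)/(1*43 + 14) = 232/57.
Compare the errors: |x - 175/43| = |407*43 - 175*100|/(100*43) = 1/4300, and |x - 232/57| = |407*57 - 232*100|/(100*57) = 1/5700.
Cross-multiplying, 1*4300 = 4300 < 5700 = 1*5700, so 1/5700 is smaller: the intermediate fraction 232/57 is closer to x than 175/43.

232/57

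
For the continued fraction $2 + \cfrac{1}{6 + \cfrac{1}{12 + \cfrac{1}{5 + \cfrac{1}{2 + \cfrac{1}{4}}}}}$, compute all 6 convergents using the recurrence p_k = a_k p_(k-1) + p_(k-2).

Using the convergent recurrence p_i = a_i*p_{i-1} + p_{i-2}, q_i = a_i*q_{i-1} + q_{i-2} with p_{-2}=0, p_{-1}=1, q_{-2}=1, q_{-1}=0:
  i=0: a_0=2, p_0 = 2*1 + 0 = 2, q_0 = 2*0 + 1 = 1.
  i=1: a_1=6, p_1 = 6*2 + 1 = 13, q_1 = 6*1 + 0 = 6.
  i=2: a_2=12, p_2 = 12*13 + 2 = 158, q_2 = 12*6 + 1 = 73.
  i=3: a_3=5, p_3 = 5*158 + 13 = 803, q_3 = 5*73 + 6 = 371.
  i=4: a_4=2, p_4 = 2*803 + 158 = 1764, q_4 = 2*371 + 73 = 815.
  i=5: a_5=4, p_5 = 4*1764 + 803 = 7859, q_5 = 4*815 + 371 = 3631.

2/1, 13/6, 158/73, 803/371, 1764/815, 7859/3631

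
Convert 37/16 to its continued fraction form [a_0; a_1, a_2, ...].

Run the Euclidean algorithm on 37 and 16; the successive quotients are the partial quotients a_0, a_1, ... (each step inverts the fractional part left over by the previous one):
  37 = 2*16 + 5, so a_0 = 2.
  16 = 3*5 + 1, so a_1 = 3.
  5 = 5*1 + 0, so a_2 = 5.
The remainder reaches 0 after 3 divisions, so the expansion has 3 partial quotients, read off in order.

[2; 3, 5]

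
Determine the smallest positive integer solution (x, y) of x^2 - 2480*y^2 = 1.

First expand sqrt(2480) as a continued fraction. With x_i = (sqrt(2480) + m_i)/d_i and (m_0, d_0) = (0, 1): a_0 = floor(sqrt(2480)) = 49, since 49^2 = 2401 <= 2480 < 2500 = 50^2.
Iterate m_{i+1} = d_i*a_i - m_i, d_{i+1} = (2480 - m_{i+1}^2)/d_i, a_{i+1} = floor((a_0 + m_{i+1})/d_{i+1}):
  m_1 = 1*49 - 0 = 49, d_1 = (2480 - 49^2)/1 = 79/1 = 79, a_1 = floor((49 + 49)/79) = 1.
  m_2 = 79*1 - 49 = 30, d_2 = (2480 - 30^2)/79 = 1580/79 = 20, a_2 = floor((49 + 30)/20) = 3.
  m_3 = 20*3 - 30 = 30, d_3 = (2480 - 30^2)/20 = 1580/20 = 79, a_3 = floor((49 + 30)/79) = 1.
  m_4 = 79*1 - 30 = 49, d_4 = (2480 - 49^2)/79 = 79/79 = 1, a_4 = floor((49 + 49)/1) = 98.
  m_5 = 1*98 - 49 = 49, d_5 = (2480 - 49^2)/1 = 79/1 = 79: (m_5, d_5) = (m_1, d_1) = (49, 79), so from here the quotients repeat a_1, ..., a_4; the period length is 4.
So sqrt(2480) = [49; (1, 3, 1, 98)] with period length k = 4.
k is even, so the fundamental solution of x^2 - 2480y^2 = 1 is (p_{k-1}, q_{k-1}) = (p_3, q_3); compute convergents through index 3.
Convergents (p_i = a_i*p_{i-1} + p_{i-2}, q_i = a_i*q_{i-1} + q_{i-2} with p_{-2}=0, p_{-1}=1, q_{-2}=1, q_{-1}=0):
  i=0: a_0=49, p_0 = 49*1 + 0 = 49, q_0 = 49*0 + 1 = 1.
  i=1: a_1=1, p_1 = 1*49 + 1 = 50, q_1 = 1*1 + 0 = 1.
  i=2: a_2=3, p_2 = 3*50 + 49 = 199, q_2 = 3*1 + 1 = 4.
  i=3: a_3=1, p_3 = 1*199 + 50 = 249, q_3 = 1*4 + 1 = 5.
Check: 249^2 - 2480*5^2 = 62001 - 62000 = 1, so (x, y) = (249, 5) solves the equation, and by the theorem it is the least positive solution.

(x, y) = (249, 5)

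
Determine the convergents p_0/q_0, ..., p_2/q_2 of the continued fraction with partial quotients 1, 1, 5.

Using the convergent recurrence p_i = a_i*p_{i-1} + p_{i-2}, q_i = a_i*q_{i-1} + q_{i-2} with p_{-2}=0, p_{-1}=1, q_{-2}=1, q_{-1}=0:
  i=0: a_0=1, p_0 = 1*1 + 0 = 1, q_0 = 1*0 + 1 = 1.
  i=1: a_1=1, p_1 = 1*1 + 1 = 2, q_1 = 1*1 + 0 = 1.
  i=2: a_2=5, p_2 = 5*2 + 1 = 11, q_2 = 5*1 + 1 = 6.

1/1, 2/1, 11/6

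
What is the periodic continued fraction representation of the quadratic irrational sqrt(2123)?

Write x_i = (sqrt(2123) + m_i)/d_i with (m_0, d_0) = (0, 1). a_0 = floor(sqrt(2123)) = 46, since 46^2 = 2116 <= 2123 < 2209 = 47^2.
Iterate m_{i+1} = d_i*a_i - m_i, d_{i+1} = (2123 - m_{i+1}^2)/d_i, a_{i+1} = floor((a_0 + m_{i+1})/d_{i+1}):
  m_1 = 1*46 - 0 = 46, d_1 = (2123 - 46^2)/1 = 7/1 = 7, a_1 = floor((46 + 46)/7) = 13.
  m_2 = 7*13 - 46 = 45, d_2 = (2123 - 45^2)/7 = 98/7 = 14, a_2 = floor((46 + 45)/14) = 6.
  m_3 = 14*6 - 45 = 39, d_3 = (2123 - 39^2)/14 = 602/14 = 43, a_3 = floor((46 + 39)/43) = 1.
  m_4 = 43*1 - 39 = 4, d_4 = (2123 - 4^2)/43 = 2107/43 = 49, a_4 = floor((46 + 4)/49) = 1.
  m_5 = 49*1 - 4 = 45, d_5 = (2123 - 45^2)/49 = 98/49 = 2, a_5 = floor((46 + 45)/2) = 45.
  m_6 = 2*45 - 45 = 45, d_6 = (2123 - 45^2)/2 = 98/2 = 49, a_6 = floor((46 + 45)/49) = 1.
  m_7 = 49*1 - 45 = 4, d_7 = (2123 - 4^2)/49 = 2107/49 = 43, a_7 = floor((46 + 4)/43) = 1.
  m_8 = 43*1 - 4 = 39, d_8 = (2123 - 39^2)/43 = 602/43 = 14, a_8 = floor((46 + 39)/14) = 6.
  m_9 = 14*6 - 39 = 45, d_9 = (2123 - 45^2)/14 = 98/14 = 7, a_9 = floor((46 + 45)/7) = 13.
  m_10 = 7*13 - 45 = 46, d_10 = (2123 - 46^2)/7 = 7/7 = 1, a_10 = floor((46 + 46)/1) = 92.
  m_11 = 1*92 - 46 = 46, d_11 = (2123 - 46^2)/1 = 7/1 = 7: (m_11, d_11) = (m_1, d_1) = (46, 7), so from here the quotients repeat a_1, ..., a_10; the period length is 10.
Hence the expansion of sqrt(2123) is a_0 = 46 followed by the repeating block 13, 6, 1, 1, 45, 1, 1, 6, 13, 92 (period 10).

[46; (13, 6, 1, 1, 45, 1, 1, 6, 13, 92)]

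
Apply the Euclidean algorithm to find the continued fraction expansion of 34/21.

Run the Euclidean algorithm on 34 and 21; the successive quotients are the partial quotients a_0, a_1, ... (each step inverts the fractional part left over by the previous one):
  34 = 1*21 + 13, so a_0 = 1.
  21 = 1*13 + 8, so a_1 = 1.
  13 = 1*8 + 5, so a_2 = 1.
  8 = 1*5 + 3, so a_3 = 1.
  5 = 1*3 + 2, so a_4 = 1.
  3 = 1*2 + 1, so a_5 = 1.
  2 = 2*1 + 0, so a_6 = 2.
The remainder reaches 0 after 7 divisions, so the expansion has 7 partial quotients, read off in order.

[1; 1, 1, 1, 1, 1, 2]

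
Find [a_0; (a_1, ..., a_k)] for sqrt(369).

[19; (4, 1, 3, 2, 7, 4, 7, 2, 3, 1, 4, 38)]

Write x_i = (sqrt(369) + m_i)/d_i with (m_0, d_0) = (0, 1). a_0 = floor(sqrt(369)) = 19, since 19^2 = 361 <= 369 < 400 = 20^2.
Iterate m_{i+1} = d_i*a_i - m_i, d_{i+1} = (369 - m_{i+1}^2)/d_i, a_{i+1} = floor((a_0 + m_{i+1})/d_{i+1}):
  m_1 = 1*19 - 0 = 19, d_1 = (369 - 19^2)/1 = 8/1 = 8, a_1 = floor((19 + 19)/8) = 4.
  m_2 = 8*4 - 19 = 13, d_2 = (369 - 13^2)/8 = 200/8 = 25, a_2 = floor((19 + 13)/25) = 1.
  m_3 = 25*1 - 13 = 12, d_3 = (369 - 12^2)/25 = 225/25 = 9, a_3 = floor((19 + 12)/9) = 3.
  m_4 = 9*3 - 12 = 15, d_4 = (369 - 15^2)/9 = 144/9 = 16, a_4 = floor((19 + 15)/16) = 2.
  m_5 = 16*2 - 15 = 17, d_5 = (369 - 17^2)/16 = 80/16 = 5, a_5 = floor((19 + 17)/5) = 7.
  m_6 = 5*7 - 17 = 18, d_6 = (369 - 18^2)/5 = 45/5 = 9, a_6 = floor((19 + 18)/9) = 4.
  m_7 = 9*4 - 18 = 18, d_7 = (369 - 18^2)/9 = 45/9 = 5, a_7 = floor((19 + 18)/5) = 7.
  m_8 = 5*7 - 18 = 17, d_8 = (369 - 17^2)/5 = 80/5 = 16, a_8 = floor((19 + 17)/16) = 2.
  m_9 = 16*2 - 17 = 15, d_9 = (369 - 15^2)/16 = 144/16 = 9, a_9 = floor((19 + 15)/9) = 3.
  m_10 = 9*3 - 15 = 12, d_10 = (369 - 12^2)/9 = 225/9 = 25, a_10 = floor((19 + 12)/25) = 1.
  m_11 = 25*1 - 12 = 13, d_11 = (369 - 13^2)/25 = 200/25 = 8, a_11 = floor((19 + 13)/8) = 4.
  m_12 = 8*4 - 13 = 19, d_12 = (369 - 19^2)/8 = 8/8 = 1, a_12 = floor((19 + 19)/1) = 38.
  m_13 = 1*38 - 19 = 19, d_13 = (369 - 19^2)/1 = 8/1 = 8: (m_13, d_13) = (m_1, d_1) = (19, 8), so from here the quotients repeat a_1, ..., a_12; the period length is 12.
Hence the expansion of sqrt(369) is a_0 = 19 followed by the repeating block 4, 1, 3, 2, 7, 4, 7, 2, 3, 1, 4, 38 (period 12).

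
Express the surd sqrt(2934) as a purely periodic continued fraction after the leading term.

[54; (6, 108)]

Write x_i = (sqrt(2934) + m_i)/d_i with (m_0, d_0) = (0, 1). a_0 = floor(sqrt(2934)) = 54, since 54^2 = 2916 <= 2934 < 3025 = 55^2.
Iterate m_{i+1} = d_i*a_i - m_i, d_{i+1} = (2934 - m_{i+1}^2)/d_i, a_{i+1} = floor((a_0 + m_{i+1})/d_{i+1}):
  m_1 = 1*54 - 0 = 54, d_1 = (2934 - 54^2)/1 = 18/1 = 18, a_1 = floor((54 + 54)/18) = 6.
  m_2 = 18*6 - 54 = 54, d_2 = (2934 - 54^2)/18 = 18/18 = 1, a_2 = floor((54 + 54)/1) = 108.
  m_3 = 1*108 - 54 = 54, d_3 = (2934 - 54^2)/1 = 18/1 = 18: (m_3, d_3) = (m_1, d_1) = (54, 18), so from here the quotients repeat a_1, a_2; the period length is 2.
Hence the expansion of sqrt(2934) is a_0 = 54 followed by the repeating block 6, 108 (period 2).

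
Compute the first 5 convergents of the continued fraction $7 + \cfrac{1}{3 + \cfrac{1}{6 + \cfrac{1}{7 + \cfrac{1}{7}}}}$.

Using the convergent recurrence p_i = a_i*p_{i-1} + p_{i-2}, q_i = a_i*q_{i-1} + q_{i-2} with p_{-2}=0, p_{-1}=1, q_{-2}=1, q_{-1}=0:
  i=0: a_0=7, p_0 = 7*1 + 0 = 7, q_0 = 7*0 + 1 = 1.
  i=1: a_1=3, p_1 = 3*7 + 1 = 22, q_1 = 3*1 + 0 = 3.
  i=2: a_2=6, p_2 = 6*22 + 7 = 139, q_2 = 6*3 + 1 = 19.
  i=3: a_3=7, p_3 = 7*139 + 22 = 995, q_3 = 7*19 + 3 = 136.
  i=4: a_4=7, p_4 = 7*995 + 139 = 7104, q_4 = 7*136 + 19 = 971.

7/1, 22/3, 139/19, 995/136, 7104/971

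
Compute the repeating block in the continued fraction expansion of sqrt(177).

Write x_i = (sqrt(177) + m_i)/d_i with (m_0, d_0) = (0, 1). a_0 = floor(sqrt(177)) = 13, since 13^2 = 169 <= 177 < 196 = 14^2.
Iterate m_{i+1} = d_i*a_i - m_i, d_{i+1} = (177 - m_{i+1}^2)/d_i, a_{i+1} = floor((a_0 + m_{i+1})/d_{i+1}):
  m_1 = 1*13 - 0 = 13, d_1 = (177 - 13^2)/1 = 8/1 = 8, a_1 = floor((13 + 13)/8) = 3.
  m_2 = 8*3 - 13 = 11, d_2 = (177 - 11^2)/8 = 56/8 = 7, a_2 = floor((13 + 11)/7) = 3.
  m_3 = 7*3 - 11 = 10, d_3 = (177 - 10^2)/7 = 77/7 = 11, a_3 = floor((13 + 10)/11) = 2.
  m_4 = 11*2 - 10 = 12, d_4 = (177 - 12^2)/11 = 33/11 = 3, a_4 = floor((13 + 12)/3) = 8.
  m_5 = 3*8 - 12 = 12, d_5 = (177 - 12^2)/3 = 33/3 = 11, a_5 = floor((13 + 12)/11) = 2.
  m_6 = 11*2 - 12 = 10, d_6 = (177 - 10^2)/11 = 77/11 = 7, a_6 = floor((13 + 10)/7) = 3.
  m_7 = 7*3 - 10 = 11, d_7 = (177 - 11^2)/7 = 56/7 = 8, a_7 = floor((13 + 11)/8) = 3.
  m_8 = 8*3 - 11 = 13, d_8 = (177 - 13^2)/8 = 8/8 = 1, a_8 = floor((13 + 13)/1) = 26.
  m_9 = 1*26 - 13 = 13, d_9 = (177 - 13^2)/1 = 8/1 = 8: (m_9, d_9) = (m_1, d_1) = (13, 8), so from here the quotients repeat a_1, ..., a_8; the period length is 8.
Hence the expansion of sqrt(177) is a_0 = 13 followed by the repeating block 3, 3, 2, 8, 2, 3, 3, 26 (period 8).

[13; (3, 3, 2, 8, 2, 3, 3, 26)]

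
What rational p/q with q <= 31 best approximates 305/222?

Expand x = 305/222 as a continued fraction with the Euclidean algorithm:
  305 = 1*222 + 83, so a_0 = 1.
  222 = 2*83 + 56, so a_1 = 2.
  83 = 1*56 + 27, so a_2 = 1.
  56 = 2*27 + 2, so a_3 = 2.
  27 = 13*2 + 1, so a_4 = 13.
  2 = 2*1 + 0, so a_5 = 2.
so x = [1; 2, 1, 2, 13, 2].
Convergents (p_i = a_i*p_{i-1} + p_{i-2}, q_i = a_i*q_{i-1} + q_{i-2} with p_{-2}=0, p_{-1}=1, q_{-2}=1, q_{-1}=0), until the denominator exceeds 31:
  i=0: a_0=1, p_0 = 1*1 + 0 = 1, q_0 = 1*0 + 1 = 1.
  i=1: a_1=2, p_1 = 2*1 + 1 = 3, q_1 = 2*1 + 0 = 2.
  i=2: a_2=1, p_2 = 1*3 + 1 = 4, q_2 = 1*2 + 1 = 3.
  i=3: a_3=2, p_3 = 2*4 + 3 = 11, q_3 = 2*3 + 2 = 8.
  i=4: a_4=13, p_4 = 13*11 + 4 = 147, q_4 = 13*8 + 3 = 107.
q_4 = 107 > 31, so the last convergent with denominator <= 31 is p_3/q_3 = 11/8.
The closest fraction with denominator <= 31 is either p_3/q_3 or the intermediate fraction (k*p_3 + p_2)/(k*q_3 + q_2) with the largest k >= 1 whose denominator stays <= 31; these approach x as k grows, and every other convergent or intermediate fraction in range is farther away.
Largest k: floor((31 - q_2)/q_3) = floor((31 - 3)/8) = 3.
That gives (3*11 + 4)/(3*8 + 3) = 37/27.
Compare the errors: |x - 11/8| = |305*8 - 11*222|/(222*8) = 2/1776, and |x - 37/27| = |305*27 - 37*222|/(222*27) = 21/5994.
Cross-multiplying, 2*5994 = 11988 < 37296 = 21*1776, so 2/1776 is smaller: the convergent 11/8 is closer to x than 37/27.

11/8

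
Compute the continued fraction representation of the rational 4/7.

[0; 1, 1, 3]

Run the Euclidean algorithm on 4 and 7; the successive quotients are the partial quotients a_0, a_1, ... (each step inverts the fractional part left over by the previous one):
  4 = 0*7 + 4, so a_0 = 0.
  7 = 1*4 + 3, so a_1 = 1.
  4 = 1*3 + 1, so a_2 = 1.
  3 = 3*1 + 0, so a_3 = 3.
The remainder reaches 0 after 4 divisions, so the expansion has 4 partial quotients, read off in order.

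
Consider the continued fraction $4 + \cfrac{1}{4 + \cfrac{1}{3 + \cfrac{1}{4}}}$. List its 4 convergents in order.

Using the convergent recurrence p_i = a_i*p_{i-1} + p_{i-2}, q_i = a_i*q_{i-1} + q_{i-2} with p_{-2}=0, p_{-1}=1, q_{-2}=1, q_{-1}=0:
  i=0: a_0=4, p_0 = 4*1 + 0 = 4, q_0 = 4*0 + 1 = 1.
  i=1: a_1=4, p_1 = 4*4 + 1 = 17, q_1 = 4*1 + 0 = 4.
  i=2: a_2=3, p_2 = 3*17 + 4 = 55, q_2 = 3*4 + 1 = 13.
  i=3: a_3=4, p_3 = 4*55 + 17 = 237, q_3 = 4*13 + 4 = 56.

4/1, 17/4, 55/13, 237/56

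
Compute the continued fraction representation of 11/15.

[0; 1, 2, 1, 3]

Run the Euclidean algorithm on 11 and 15; the successive quotients are the partial quotients a_0, a_1, ... (each step inverts the fractional part left over by the previous one):
  11 = 0*15 + 11, so a_0 = 0.
  15 = 1*11 + 4, so a_1 = 1.
  11 = 2*4 + 3, so a_2 = 2.
  4 = 1*3 + 1, so a_3 = 1.
  3 = 3*1 + 0, so a_4 = 3.
The remainder reaches 0 after 5 divisions, so the expansion has 5 partial quotients, read off in order.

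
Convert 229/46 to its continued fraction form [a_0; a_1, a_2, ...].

[4; 1, 45]

Run the Euclidean algorithm on 229 and 46; the successive quotients are the partial quotients a_0, a_1, ... (each step inverts the fractional part left over by the previous one):
  229 = 4*46 + 45, so a_0 = 4.
  46 = 1*45 + 1, so a_1 = 1.
  45 = 45*1 + 0, so a_2 = 45.
The remainder reaches 0 after 3 divisions, so the expansion has 3 partial quotients, read off in order.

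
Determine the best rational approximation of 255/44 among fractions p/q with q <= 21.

29/5

Expand x = 255/44 as a continued fraction with the Euclidean algorithm:
  255 = 5*44 + 35, so a_0 = 5.
  44 = 1*35 + 9, so a_1 = 1.
  35 = 3*9 + 8, so a_2 = 3.
  9 = 1*8 + 1, so a_3 = 1.
  8 = 8*1 + 0, so a_4 = 8.
so x = [5; 1, 3, 1, 8].
Convergents (p_i = a_i*p_{i-1} + p_{i-2}, q_i = a_i*q_{i-1} + q_{i-2} with p_{-2}=0, p_{-1}=1, q_{-2}=1, q_{-1}=0), until the denominator exceeds 21:
  i=0: a_0=5, p_0 = 5*1 + 0 = 5, q_0 = 5*0 + 1 = 1.
  i=1: a_1=1, p_1 = 1*5 + 1 = 6, q_1 = 1*1 + 0 = 1.
  i=2: a_2=3, p_2 = 3*6 + 5 = 23, q_2 = 3*1 + 1 = 4.
  i=3: a_3=1, p_3 = 1*23 + 6 = 29, q_3 = 1*4 + 1 = 5.
  i=4: a_4=8, p_4 = 8*29 + 23 = 255, q_4 = 8*5 + 4 = 44.
q_4 = 44 > 21, so the last convergent with denominator <= 21 is p_3/q_3 = 29/5.
The closest fraction with denominator <= 21 is either p_3/q_3 or the intermediate fraction (k*p_3 + p_2)/(k*q_3 + q_2) with the largest k >= 1 whose denominator stays <= 21; these approach x as k grows, and every other convergent or intermediate fraction in range is farther away.
Largest k: floor((21 - q_2)/q_3) = floor((21 - 4)/5) = 3.
That gives (3*29 + 23)/(3*5 + 4) = 110/19.
Compare the errors: |x - 29/5| = |255*5 - 29*44|/(44*5) = 1/220, and |x - 110/19| = |255*19 - 110*44|/(44*19) = 5/836.
Cross-multiplying, 1*836 = 836 < 1100 = 5*220, so 1/220 is smaller: the convergent 29/5 is closer to x than 110/19.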